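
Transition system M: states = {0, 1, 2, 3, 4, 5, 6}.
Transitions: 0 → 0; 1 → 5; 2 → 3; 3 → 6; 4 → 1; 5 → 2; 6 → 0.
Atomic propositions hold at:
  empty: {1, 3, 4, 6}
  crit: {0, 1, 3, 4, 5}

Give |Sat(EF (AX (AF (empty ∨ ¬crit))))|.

Sat(¬crit) = {2, 6}
Sat(empty ∨ ¬crit) = {1, 2, 3, 4, 6}
AF (empty ∨ ¬crit): least fixpoint, start Z0 = {1, 2, 3, 4, 6}, add states with every successor in Z. Z1 = {1, 2, 3, 4, 5, 6}; fixed.
Sat(AF (empty ∨ ¬crit)) = {1, 2, 3, 4, 5, 6}
Sat(AX (AF (empty ∨ ¬crit))) = {s : every successor in {1, 2, 3, 4, 5, 6}} = {1, 2, 3, 4, 5}
EF (AX (AF (empty ∨ ¬crit))): least fixpoint, start Z0 = {1, 2, 3, 4, 5}, add states with some successor in Z. Already a fixed point.
Sat(EF (AX (AF (empty ∨ ¬crit)))) = {1, 2, 3, 4, 5}
|Sat(EF (AX (AF (empty ∨ ¬crit))))| = |{1, 2, 3, 4, 5}| = 5.

5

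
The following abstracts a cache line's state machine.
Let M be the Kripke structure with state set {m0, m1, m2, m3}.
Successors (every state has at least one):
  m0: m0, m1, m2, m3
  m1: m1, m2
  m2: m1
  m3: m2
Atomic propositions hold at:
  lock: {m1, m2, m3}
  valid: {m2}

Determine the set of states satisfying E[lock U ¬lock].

{m0}

Sat(¬lock) = {m0}
E[lock U ¬lock]: least fixpoint, start Z0 = Sat(¬lock) = {m0}, add states in Sat(lock) with some successor in Z. Already a fixed point.
Sat(E[lock U ¬lock]) = {m0}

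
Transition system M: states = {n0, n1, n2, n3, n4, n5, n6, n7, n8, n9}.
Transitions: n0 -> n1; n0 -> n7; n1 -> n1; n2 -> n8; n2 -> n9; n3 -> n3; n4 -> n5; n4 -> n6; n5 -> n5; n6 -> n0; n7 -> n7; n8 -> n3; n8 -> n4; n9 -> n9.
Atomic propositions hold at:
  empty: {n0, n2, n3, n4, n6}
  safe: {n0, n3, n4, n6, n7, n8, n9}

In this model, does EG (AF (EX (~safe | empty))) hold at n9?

Sat(~safe) = {n1, n2, n5}
Sat(~safe | empty) = {n0, n1, n2, n3, n4, n5, n6}
Sat(EX (~safe | empty)) = {s : some successor in {n0, n1, n2, n3, n4, n5, n6}} = {n0, n1, n3, n4, n5, n6, n8}
AF (EX (~safe | empty)): least fixpoint, start Z0 = {n0, n1, n3, n4, n5, n6, n8}, add states with every successor in Z. Already a fixed point.
Sat(AF (EX (~safe | empty))) = {n0, n1, n3, n4, n5, n6, n8}
EG (AF (EX (~safe | empty))): greatest fixpoint, start Z0 = {n0, n1, n3, n4, n5, n6, n8}, keep only states in Sat with some successor in Z. Already a fixed point.
Sat(EG (AF (EX (~safe | empty)))) = {n0, n1, n3, n4, n5, n6, n8}
n9 ∉ Sat(EG (AF (EX (~safe | empty)))) = {n0, n1, n3, n4, n5, n6, n8}, so the formula does not hold at n9.

No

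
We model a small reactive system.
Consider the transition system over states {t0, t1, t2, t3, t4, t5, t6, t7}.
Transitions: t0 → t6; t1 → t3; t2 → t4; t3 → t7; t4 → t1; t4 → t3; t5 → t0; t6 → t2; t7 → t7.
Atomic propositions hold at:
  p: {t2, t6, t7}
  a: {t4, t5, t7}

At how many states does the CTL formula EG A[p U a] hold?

1

A[p U a]: least fixpoint, start Z0 = Sat(a) = {t4, t5, t7}, add states in Sat(p) with every successor in Z. Z1 = {t2, t4, t5, t7}; Z2 = {t2, t4, t5, t6, t7}; fixed.
Sat(A[p U a]) = {t2, t4, t5, t6, t7}
EG A[p U a]: greatest fixpoint, start Z0 = {t2, t4, t5, t6, t7}, keep only states in Sat with some successor in Z. Z1 = {t2, t6, t7}; Z2 = {t6, t7}; Z3 = {t7}; fixed.
Sat(EG A[p U a]) = {t7}
|Sat(EG A[p U a])| = |{t7}| = 1.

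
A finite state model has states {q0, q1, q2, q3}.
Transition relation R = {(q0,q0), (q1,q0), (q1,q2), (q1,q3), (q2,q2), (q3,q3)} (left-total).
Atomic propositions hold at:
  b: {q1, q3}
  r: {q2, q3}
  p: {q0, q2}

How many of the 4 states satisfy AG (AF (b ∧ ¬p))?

Sat(¬p) = {q1, q3}
Sat(b ∧ ¬p) = {q1, q3}
AF (b ∧ ¬p): least fixpoint, start Z0 = {q1, q3}, add states with every successor in Z. Already a fixed point.
Sat(AF (b ∧ ¬p)) = {q1, q3}
AG (AF (b ∧ ¬p)): greatest fixpoint, start Z0 = {q1, q3}, keep only states in Sat with every successor in Z. Z1 = {q3}; fixed.
Sat(AG (AF (b ∧ ¬p))) = {q3}
|Sat(AG (AF (b ∧ ¬p)))| = |{q3}| = 1.

1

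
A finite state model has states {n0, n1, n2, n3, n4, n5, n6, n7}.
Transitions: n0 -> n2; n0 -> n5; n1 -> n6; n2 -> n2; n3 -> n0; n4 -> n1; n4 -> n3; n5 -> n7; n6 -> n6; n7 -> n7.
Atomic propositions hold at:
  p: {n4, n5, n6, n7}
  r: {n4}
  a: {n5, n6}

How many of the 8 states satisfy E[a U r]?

E[a U r]: least fixpoint, start Z0 = Sat(r) = {n4}, add states in Sat(a) with some successor in Z. Already a fixed point.
Sat(E[a U r]) = {n4}
|Sat(E[a U r])| = |{n4}| = 1.

1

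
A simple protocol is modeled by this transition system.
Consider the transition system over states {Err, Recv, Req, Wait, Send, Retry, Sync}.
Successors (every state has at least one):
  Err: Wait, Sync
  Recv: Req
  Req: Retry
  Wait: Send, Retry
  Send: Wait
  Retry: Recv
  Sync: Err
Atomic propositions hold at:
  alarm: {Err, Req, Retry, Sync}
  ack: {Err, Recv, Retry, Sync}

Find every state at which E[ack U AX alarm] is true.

Sat(AX alarm) = {s : every successor in {Err, Req, Retry, Sync}} = {Recv, Req, Sync}
E[ack U AX alarm]: least fixpoint, start Z0 = Sat(AX alarm) = {Recv, Req, Sync}, add states in Sat(ack) with some successor in Z. Z1 = {Err, Recv, Req, Retry, Sync}; fixed.
Sat(E[ack U AX alarm]) = {Err, Recv, Req, Retry, Sync}

{Err, Recv, Req, Retry, Sync}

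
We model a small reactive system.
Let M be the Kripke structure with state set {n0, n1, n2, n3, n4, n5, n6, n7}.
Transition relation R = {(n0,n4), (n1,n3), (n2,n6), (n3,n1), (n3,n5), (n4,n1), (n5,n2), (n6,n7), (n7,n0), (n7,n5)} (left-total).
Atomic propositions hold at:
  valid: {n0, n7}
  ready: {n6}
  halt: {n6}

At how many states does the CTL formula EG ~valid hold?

Sat(~valid) = {n1, n2, n3, n4, n5, n6}
EG ~valid: greatest fixpoint, start Z0 = {n1, n2, n3, n4, n5, n6}, keep only states in Sat with some successor in Z. Z1 = {n1, n2, n3, n4, n5}; Z2 = {n1, n3, n4, n5}; Z3 = {n1, n3, n4}; fixed.
Sat(EG ~valid) = {n1, n3, n4}
|Sat(EG ~valid)| = |{n1, n3, n4}| = 3.

3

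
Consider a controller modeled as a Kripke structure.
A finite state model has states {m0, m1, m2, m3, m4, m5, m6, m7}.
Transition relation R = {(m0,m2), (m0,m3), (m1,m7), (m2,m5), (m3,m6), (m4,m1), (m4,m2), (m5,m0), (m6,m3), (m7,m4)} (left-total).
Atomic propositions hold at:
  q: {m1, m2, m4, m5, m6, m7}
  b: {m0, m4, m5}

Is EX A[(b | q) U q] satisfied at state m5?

Sat(b | q) = {m0, m1, m2, m4, m5, m6, m7}
A[(b | q) U q]: least fixpoint, start Z0 = Sat(q) = {m1, m2, m4, m5, m6, m7}, add states in Sat(b | q) with every successor in Z. Already a fixed point.
Sat(A[(b | q) U q]) = {m1, m2, m4, m5, m6, m7}
Sat(EX A[(b | q) U q]) = {s : some successor in {m1, m2, m4, m5, m6, m7}} = {m0, m1, m2, m3, m4, m7}
m5 ∉ Sat(EX A[(b | q) U q]) = {m0, m1, m2, m3, m4, m7}, so the formula does not hold at m5.

No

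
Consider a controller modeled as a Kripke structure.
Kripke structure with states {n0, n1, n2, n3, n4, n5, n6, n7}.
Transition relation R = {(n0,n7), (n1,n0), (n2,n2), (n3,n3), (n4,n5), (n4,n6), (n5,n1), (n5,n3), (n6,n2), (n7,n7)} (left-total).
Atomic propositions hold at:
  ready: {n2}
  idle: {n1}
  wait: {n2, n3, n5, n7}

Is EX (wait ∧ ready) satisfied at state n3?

Sat(wait ∧ ready) = {n2}
Sat(EX (wait ∧ ready)) = {s : some successor in {n2}} = {n2, n6}
n3 ∉ Sat(EX (wait ∧ ready)) = {n2, n6}, so the formula does not hold at n3.

No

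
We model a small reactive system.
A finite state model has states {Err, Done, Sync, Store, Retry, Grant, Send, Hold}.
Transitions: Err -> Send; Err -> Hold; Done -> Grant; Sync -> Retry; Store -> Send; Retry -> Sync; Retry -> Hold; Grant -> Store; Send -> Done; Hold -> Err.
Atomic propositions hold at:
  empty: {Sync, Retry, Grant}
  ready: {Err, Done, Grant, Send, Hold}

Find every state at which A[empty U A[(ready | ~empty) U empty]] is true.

{Done, Sync, Store, Retry, Grant, Send}

Sat(~empty) = {Err, Done, Store, Send, Hold}
Sat(ready | ~empty) = {Err, Done, Store, Grant, Send, Hold}
A[(ready | ~empty) U empty]: least fixpoint, start Z0 = Sat(empty) = {Sync, Retry, Grant}, add states in Sat(ready | ~empty) with every successor in Z. Z1 = {Done, Sync, Retry, Grant}; Z2 = {Done, Sync, Retry, Grant, Send}; Z3 = {Done, Sync, Store, Retry, Grant, Send}; fixed.
Sat(A[(ready | ~empty) U empty]) = {Done, Sync, Store, Retry, Grant, Send}
A[empty U A[(ready | ~empty) U empty]]: least fixpoint, start Z0 = Sat(A[(ready | ~empty) U empty]) = {Done, Sync, Store, Retry, Grant, Send}, add states in Sat(empty) with every successor in Z. Already a fixed point.
Sat(A[empty U A[(ready | ~empty) U empty]]) = {Done, Sync, Store, Retry, Grant, Send}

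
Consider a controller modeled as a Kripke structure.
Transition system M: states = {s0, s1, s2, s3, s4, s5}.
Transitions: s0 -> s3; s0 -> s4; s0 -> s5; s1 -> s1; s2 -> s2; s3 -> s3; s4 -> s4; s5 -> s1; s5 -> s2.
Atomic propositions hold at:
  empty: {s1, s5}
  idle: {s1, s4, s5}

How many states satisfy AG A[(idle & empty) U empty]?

1

Sat(idle & empty) = {s1, s5}
A[(idle & empty) U empty]: least fixpoint, start Z0 = Sat(empty) = {s1, s5}, add states in Sat(idle & empty) with every successor in Z. Already a fixed point.
Sat(A[(idle & empty) U empty]) = {s1, s5}
AG A[(idle & empty) U empty]: greatest fixpoint, start Z0 = {s1, s5}, keep only states in Sat with every successor in Z. Z1 = {s1}; fixed.
Sat(AG A[(idle & empty) U empty]) = {s1}
|Sat(AG A[(idle & empty) U empty])| = |{s1}| = 1.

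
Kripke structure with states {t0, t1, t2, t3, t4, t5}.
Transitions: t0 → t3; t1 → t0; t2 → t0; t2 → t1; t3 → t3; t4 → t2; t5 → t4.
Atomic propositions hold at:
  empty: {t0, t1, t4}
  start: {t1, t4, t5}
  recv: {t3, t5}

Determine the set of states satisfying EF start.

{t1, t2, t4, t5}

EF start: least fixpoint, start Z0 = {t1, t4, t5}, add states with some successor in Z. Z1 = {t1, t2, t4, t5}; fixed.
Sat(EF start) = {t1, t2, t4, t5}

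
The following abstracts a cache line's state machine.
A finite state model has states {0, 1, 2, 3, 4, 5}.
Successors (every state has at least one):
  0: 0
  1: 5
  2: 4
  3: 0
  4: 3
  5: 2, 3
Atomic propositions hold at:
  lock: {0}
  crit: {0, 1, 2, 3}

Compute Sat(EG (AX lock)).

{0, 3}

Sat(AX lock) = {s : every successor in {0}} = {0, 3}
EG (AX lock): greatest fixpoint, start Z0 = {0, 3}, keep only states in Sat with some successor in Z. Already a fixed point.
Sat(EG (AX lock)) = {0, 3}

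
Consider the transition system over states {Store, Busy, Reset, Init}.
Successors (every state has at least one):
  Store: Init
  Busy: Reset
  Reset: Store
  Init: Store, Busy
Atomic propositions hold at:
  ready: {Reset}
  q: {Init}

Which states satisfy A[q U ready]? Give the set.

{Reset}

A[q U ready]: least fixpoint, start Z0 = Sat(ready) = {Reset}, add states in Sat(q) with every successor in Z. Already a fixed point.
Sat(A[q U ready]) = {Reset}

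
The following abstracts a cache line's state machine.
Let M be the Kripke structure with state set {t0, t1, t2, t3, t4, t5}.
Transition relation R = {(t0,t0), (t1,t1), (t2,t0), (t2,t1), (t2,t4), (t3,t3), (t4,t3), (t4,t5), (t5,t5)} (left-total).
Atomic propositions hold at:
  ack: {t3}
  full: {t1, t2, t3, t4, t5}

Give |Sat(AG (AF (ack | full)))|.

Sat(ack | full) = {t1, t2, t3, t4, t5}
AF (ack | full): least fixpoint, start Z0 = {t1, t2, t3, t4, t5}, add states with every successor in Z. Already a fixed point.
Sat(AF (ack | full)) = {t1, t2, t3, t4, t5}
AG (AF (ack | full)): greatest fixpoint, start Z0 = {t1, t2, t3, t4, t5}, keep only states in Sat with every successor in Z. Z1 = {t1, t3, t4, t5}; fixed.
Sat(AG (AF (ack | full))) = {t1, t3, t4, t5}
|Sat(AG (AF (ack | full)))| = |{t1, t3, t4, t5}| = 4.

4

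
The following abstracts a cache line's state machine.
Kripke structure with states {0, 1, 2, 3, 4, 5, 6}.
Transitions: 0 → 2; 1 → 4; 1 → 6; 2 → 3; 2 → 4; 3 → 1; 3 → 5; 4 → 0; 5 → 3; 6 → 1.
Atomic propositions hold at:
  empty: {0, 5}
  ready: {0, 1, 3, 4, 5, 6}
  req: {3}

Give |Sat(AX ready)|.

Sat(AX ready) = {s : every successor in {0, 1, 3, 4, 5, 6}} = {1, 2, 3, 4, 5, 6}
|Sat(AX ready)| = |{1, 2, 3, 4, 5, 6}| = 6.

6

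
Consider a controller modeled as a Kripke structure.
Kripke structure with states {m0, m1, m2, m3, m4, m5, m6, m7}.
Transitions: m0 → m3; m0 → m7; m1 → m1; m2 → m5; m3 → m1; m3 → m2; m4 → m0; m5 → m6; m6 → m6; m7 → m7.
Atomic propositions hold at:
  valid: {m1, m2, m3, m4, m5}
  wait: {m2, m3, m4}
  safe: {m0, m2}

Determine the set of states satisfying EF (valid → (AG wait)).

{m0, m2, m3, m4, m5, m6, m7}

AG wait: greatest fixpoint, start Z0 = {m2, m3, m4}, keep only states in Sat with every successor in Z. Z1 = ∅; fixed.
Sat(AG wait) = ∅
Sat(valid → (AG wait)) = {m0, m6, m7}
EF (valid → (AG wait)): least fixpoint, start Z0 = {m0, m6, m7}, add states with some successor in Z. Z1 = {m0, m4, m5, m6, m7}; Z2 = {m0, m2, m4, m5, m6, m7}; Z3 = {m0, m2, m3, m4, m5, m6, m7}; fixed.
Sat(EF (valid → (AG wait))) = {m0, m2, m3, m4, m5, m6, m7}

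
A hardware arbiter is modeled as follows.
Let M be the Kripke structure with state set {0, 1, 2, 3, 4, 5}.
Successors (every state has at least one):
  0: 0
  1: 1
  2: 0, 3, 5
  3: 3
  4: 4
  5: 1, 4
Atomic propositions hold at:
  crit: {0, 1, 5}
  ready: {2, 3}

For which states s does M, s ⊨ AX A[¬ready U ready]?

Sat(¬ready) = {0, 1, 4, 5}
A[¬ready U ready]: least fixpoint, start Z0 = Sat(ready) = {2, 3}, add states in Sat(¬ready) with every successor in Z. Already a fixed point.
Sat(A[¬ready U ready]) = {2, 3}
Sat(AX A[¬ready U ready]) = {s : every successor in {2, 3}} = {3}

{3}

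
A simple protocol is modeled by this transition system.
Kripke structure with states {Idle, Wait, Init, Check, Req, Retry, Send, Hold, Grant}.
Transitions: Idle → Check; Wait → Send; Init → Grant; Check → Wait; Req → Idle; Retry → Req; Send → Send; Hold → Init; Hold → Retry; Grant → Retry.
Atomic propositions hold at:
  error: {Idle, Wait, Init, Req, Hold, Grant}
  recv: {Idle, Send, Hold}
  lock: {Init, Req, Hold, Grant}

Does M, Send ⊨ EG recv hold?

EG recv: greatest fixpoint, start Z0 = {Idle, Send, Hold}, keep only states in Sat with some successor in Z. Z1 = {Send}; fixed.
Sat(EG recv) = {Send}
Send ∈ Sat(EG recv) = {Send}, so the formula holds at Send.

Yes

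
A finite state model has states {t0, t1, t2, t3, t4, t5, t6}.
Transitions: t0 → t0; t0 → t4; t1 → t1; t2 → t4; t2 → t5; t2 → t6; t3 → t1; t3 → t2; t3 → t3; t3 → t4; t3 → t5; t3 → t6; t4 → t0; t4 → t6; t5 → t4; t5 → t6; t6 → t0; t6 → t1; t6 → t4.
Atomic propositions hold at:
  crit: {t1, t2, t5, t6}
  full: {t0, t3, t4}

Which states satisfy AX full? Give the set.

{t0}

Sat(AX full) = {s : every successor in {t0, t3, t4}} = {t0}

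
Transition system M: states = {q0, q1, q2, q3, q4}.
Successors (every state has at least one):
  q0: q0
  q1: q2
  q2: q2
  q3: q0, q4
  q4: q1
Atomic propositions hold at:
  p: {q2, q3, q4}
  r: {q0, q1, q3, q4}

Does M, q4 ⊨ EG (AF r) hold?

No

AF r: least fixpoint, start Z0 = {q0, q1, q3, q4}, add states with every successor in Z. Already a fixed point.
Sat(AF r) = {q0, q1, q3, q4}
EG (AF r): greatest fixpoint, start Z0 = {q0, q1, q3, q4}, keep only states in Sat with some successor in Z. Z1 = {q0, q3, q4}; Z2 = {q0, q3}; fixed.
Sat(EG (AF r)) = {q0, q3}
q4 ∉ Sat(EG (AF r)) = {q0, q3}, so the formula does not hold at q4.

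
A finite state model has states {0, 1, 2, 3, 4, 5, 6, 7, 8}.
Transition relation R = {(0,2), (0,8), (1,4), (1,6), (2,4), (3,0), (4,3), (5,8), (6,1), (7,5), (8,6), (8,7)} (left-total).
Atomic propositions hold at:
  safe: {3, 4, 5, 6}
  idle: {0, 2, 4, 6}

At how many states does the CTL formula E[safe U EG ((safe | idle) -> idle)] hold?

Sat(safe | idle) = {0, 2, 3, 4, 5, 6}
Sat((safe | idle) -> idle) = {0, 1, 2, 4, 6, 7, 8}
EG ((safe | idle) -> idle): greatest fixpoint, start Z0 = {0, 1, 2, 4, 6, 7, 8}, keep only states in Sat with some successor in Z. Z1 = {0, 1, 2, 6, 8}; Z2 = {0, 1, 6, 8}; fixed.
Sat(EG ((safe | idle) -> idle)) = {0, 1, 6, 8}
E[safe U EG ((safe | idle) -> idle)]: least fixpoint, start Z0 = Sat(EG ((safe | idle) -> idle)) = {0, 1, 6, 8}, add states in Sat(safe) with some successor in Z. Z1 = {0, 1, 3, 5, 6, 8}; Z2 = {0, 1, 3, 4, 5, 6, 8}; fixed.
Sat(E[safe U EG ((safe | idle) -> idle)]) = {0, 1, 3, 4, 5, 6, 8}
|Sat(E[safe U EG ((safe | idle) -> idle)])| = |{0, 1, 3, 4, 5, 6, 8}| = 7.

7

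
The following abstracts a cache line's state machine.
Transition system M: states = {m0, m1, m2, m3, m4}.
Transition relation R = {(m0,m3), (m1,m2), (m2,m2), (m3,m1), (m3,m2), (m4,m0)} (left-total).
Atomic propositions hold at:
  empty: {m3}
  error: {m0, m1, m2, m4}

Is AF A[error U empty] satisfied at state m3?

A[error U empty]: least fixpoint, start Z0 = Sat(empty) = {m3}, add states in Sat(error) with every successor in Z. Z1 = {m0, m3}; Z2 = {m0, m3, m4}; fixed.
Sat(A[error U empty]) = {m0, m3, m4}
AF A[error U empty]: least fixpoint, start Z0 = {m0, m3, m4}, add states with every successor in Z. Already a fixed point.
Sat(AF A[error U empty]) = {m0, m3, m4}
m3 ∈ Sat(AF A[error U empty]) = {m0, m3, m4}, so the formula holds at m3.

Yes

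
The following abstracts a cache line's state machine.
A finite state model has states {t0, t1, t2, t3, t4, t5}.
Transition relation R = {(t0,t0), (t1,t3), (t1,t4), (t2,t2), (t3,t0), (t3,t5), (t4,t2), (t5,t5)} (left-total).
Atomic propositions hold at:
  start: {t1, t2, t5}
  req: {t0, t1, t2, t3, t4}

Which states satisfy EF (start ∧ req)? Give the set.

Sat(start ∧ req) = {t1, t2}
EF (start ∧ req): least fixpoint, start Z0 = {t1, t2}, add states with some successor in Z. Z1 = {t1, t2, t4}; fixed.
Sat(EF (start ∧ req)) = {t1, t2, t4}

{t1, t2, t4}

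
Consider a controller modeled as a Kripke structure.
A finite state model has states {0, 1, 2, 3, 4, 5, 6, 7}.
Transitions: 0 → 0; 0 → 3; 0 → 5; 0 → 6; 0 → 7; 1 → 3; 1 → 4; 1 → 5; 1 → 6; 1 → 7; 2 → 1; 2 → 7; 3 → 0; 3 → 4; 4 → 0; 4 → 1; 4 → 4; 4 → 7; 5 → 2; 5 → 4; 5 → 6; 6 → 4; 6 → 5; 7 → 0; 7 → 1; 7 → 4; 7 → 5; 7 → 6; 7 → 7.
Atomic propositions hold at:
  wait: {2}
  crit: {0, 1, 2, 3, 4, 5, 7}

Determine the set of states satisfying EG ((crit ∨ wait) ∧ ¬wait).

{0, 1, 3, 4, 5, 7}

Sat(crit ∨ wait) = {0, 1, 2, 3, 4, 5, 7}
Sat(¬wait) = {0, 1, 3, 4, 5, 6, 7}
Sat((crit ∨ wait) ∧ ¬wait) = {0, 1, 3, 4, 5, 7}
EG ((crit ∨ wait) ∧ ¬wait): greatest fixpoint, start Z0 = {0, 1, 3, 4, 5, 7}, keep only states in Sat with some successor in Z. Already a fixed point.
Sat(EG ((crit ∨ wait) ∧ ¬wait)) = {0, 1, 3, 4, 5, 7}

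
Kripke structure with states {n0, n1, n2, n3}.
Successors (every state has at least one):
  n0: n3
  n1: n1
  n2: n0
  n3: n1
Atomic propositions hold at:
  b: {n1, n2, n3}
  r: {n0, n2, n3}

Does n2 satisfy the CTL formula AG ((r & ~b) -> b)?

No

Sat(~b) = {n0}
Sat(r & ~b) = {n0}
Sat((r & ~b) -> b) = {n1, n2, n3}
AG ((r & ~b) -> b): greatest fixpoint, start Z0 = {n1, n2, n3}, keep only states in Sat with every successor in Z. Z1 = {n1, n3}; fixed.
Sat(AG ((r & ~b) -> b)) = {n1, n3}
n2 ∉ Sat(AG ((r & ~b) -> b)) = {n1, n3}, so the formula does not hold at n2.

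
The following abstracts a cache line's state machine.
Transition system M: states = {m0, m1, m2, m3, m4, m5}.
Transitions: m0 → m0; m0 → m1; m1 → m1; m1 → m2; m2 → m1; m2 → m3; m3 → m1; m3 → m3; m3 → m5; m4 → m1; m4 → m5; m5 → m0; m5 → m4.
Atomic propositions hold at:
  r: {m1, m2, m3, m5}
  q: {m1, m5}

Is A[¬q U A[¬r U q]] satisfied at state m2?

No

Sat(¬q) = {m0, m2, m3, m4}
Sat(¬r) = {m0, m4}
A[¬r U q]: least fixpoint, start Z0 = Sat(q) = {m1, m5}, add states in Sat(¬r) with every successor in Z. Z1 = {m1, m4, m5}; fixed.
Sat(A[¬r U q]) = {m1, m4, m5}
A[¬q U A[¬r U q]]: least fixpoint, start Z0 = Sat(A[¬r U q]) = {m1, m4, m5}, add states in Sat(¬q) with every successor in Z. Already a fixed point.
Sat(A[¬q U A[¬r U q]]) = {m1, m4, m5}
m2 ∉ Sat(A[¬q U A[¬r U q]]) = {m1, m4, m5}, so the formula does not hold at m2.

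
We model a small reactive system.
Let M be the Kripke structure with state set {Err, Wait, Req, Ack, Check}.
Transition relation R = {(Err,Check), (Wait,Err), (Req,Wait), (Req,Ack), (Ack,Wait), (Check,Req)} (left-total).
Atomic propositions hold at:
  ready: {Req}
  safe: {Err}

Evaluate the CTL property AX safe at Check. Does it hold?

No

Sat(AX safe) = {s : every successor in {Err}} = {Wait}
Check ∉ Sat(AX safe) = {Wait}, so the formula does not hold at Check.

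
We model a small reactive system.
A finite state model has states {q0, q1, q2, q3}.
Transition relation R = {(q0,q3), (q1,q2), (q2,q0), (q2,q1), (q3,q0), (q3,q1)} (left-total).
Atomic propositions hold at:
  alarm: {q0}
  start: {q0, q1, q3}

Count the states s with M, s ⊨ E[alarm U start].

E[alarm U start]: least fixpoint, start Z0 = Sat(start) = {q0, q1, q3}, add states in Sat(alarm) with some successor in Z. Already a fixed point.
Sat(E[alarm U start]) = {q0, q1, q3}
|Sat(E[alarm U start])| = |{q0, q1, q3}| = 3.

3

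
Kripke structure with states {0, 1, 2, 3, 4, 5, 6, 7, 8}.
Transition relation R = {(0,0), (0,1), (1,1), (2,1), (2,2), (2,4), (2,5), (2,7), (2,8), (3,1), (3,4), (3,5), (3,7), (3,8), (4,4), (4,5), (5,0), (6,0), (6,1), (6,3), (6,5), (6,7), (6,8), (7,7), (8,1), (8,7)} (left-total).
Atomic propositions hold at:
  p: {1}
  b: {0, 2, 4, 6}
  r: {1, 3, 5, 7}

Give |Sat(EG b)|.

EG b: greatest fixpoint, start Z0 = {0, 2, 4, 6}, keep only states in Sat with some successor in Z. Already a fixed point.
Sat(EG b) = {0, 2, 4, 6}
|Sat(EG b)| = |{0, 2, 4, 6}| = 4.

4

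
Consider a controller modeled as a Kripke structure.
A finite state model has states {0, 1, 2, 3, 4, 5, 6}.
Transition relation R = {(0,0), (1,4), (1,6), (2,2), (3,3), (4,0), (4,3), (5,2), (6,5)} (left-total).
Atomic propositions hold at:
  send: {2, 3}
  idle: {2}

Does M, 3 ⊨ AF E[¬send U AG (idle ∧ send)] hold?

No

Sat(¬send) = {0, 1, 4, 5, 6}
Sat(idle ∧ send) = {2}
AG (idle ∧ send): greatest fixpoint, start Z0 = {2}, keep only states in Sat with every successor in Z. Already a fixed point.
Sat(AG (idle ∧ send)) = {2}
E[¬send U AG (idle ∧ send)]: least fixpoint, start Z0 = Sat(AG (idle ∧ send)) = {2}, add states in Sat(¬send) with some successor in Z. Z1 = {2, 5}; Z2 = {2, 5, 6}; Z3 = {1, 2, 5, 6}; fixed.
Sat(E[¬send U AG (idle ∧ send)]) = {1, 2, 5, 6}
AF E[¬send U AG (idle ∧ send)]: least fixpoint, start Z0 = {1, 2, 5, 6}, add states with every successor in Z. Already a fixed point.
Sat(AF E[¬send U AG (idle ∧ send)]) = {1, 2, 5, 6}
3 ∉ Sat(AF E[¬send U AG (idle ∧ send)]) = {1, 2, 5, 6}, so the formula does not hold at 3.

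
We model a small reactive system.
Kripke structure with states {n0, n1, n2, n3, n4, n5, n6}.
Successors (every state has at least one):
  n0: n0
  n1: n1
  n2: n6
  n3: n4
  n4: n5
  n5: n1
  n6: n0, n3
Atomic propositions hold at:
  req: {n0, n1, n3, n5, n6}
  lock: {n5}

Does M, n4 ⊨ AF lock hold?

Yes

AF lock: least fixpoint, start Z0 = {n5}, add states with every successor in Z. Z1 = {n4, n5}; Z2 = {n3, n4, n5}; fixed.
Sat(AF lock) = {n3, n4, n5}
n4 ∈ Sat(AF lock) = {n3, n4, n5}, so the formula holds at n4.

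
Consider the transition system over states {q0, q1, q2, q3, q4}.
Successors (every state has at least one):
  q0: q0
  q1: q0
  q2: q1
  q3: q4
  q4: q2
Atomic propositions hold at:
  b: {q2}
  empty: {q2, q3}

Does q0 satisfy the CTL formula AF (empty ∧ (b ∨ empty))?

Sat(b ∨ empty) = {q2, q3}
Sat(empty ∧ (b ∨ empty)) = {q2, q3}
AF (empty ∧ (b ∨ empty)): least fixpoint, start Z0 = {q2, q3}, add states with every successor in Z. Z1 = {q2, q3, q4}; fixed.
Sat(AF (empty ∧ (b ∨ empty))) = {q2, q3, q4}
q0 ∉ Sat(AF (empty ∧ (b ∨ empty))) = {q2, q3, q4}, so the formula does not hold at q0.

No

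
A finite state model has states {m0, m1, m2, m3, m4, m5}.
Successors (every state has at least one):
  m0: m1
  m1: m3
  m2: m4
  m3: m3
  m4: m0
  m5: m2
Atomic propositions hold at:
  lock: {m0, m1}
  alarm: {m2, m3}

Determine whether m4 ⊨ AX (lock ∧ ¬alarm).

Yes

Sat(¬alarm) = {m0, m1, m4, m5}
Sat(lock ∧ ¬alarm) = {m0, m1}
Sat(AX (lock ∧ ¬alarm)) = {s : every successor in {m0, m1}} = {m0, m4}
m4 ∈ Sat(AX (lock ∧ ¬alarm)) = {m0, m4}, so the formula holds at m4.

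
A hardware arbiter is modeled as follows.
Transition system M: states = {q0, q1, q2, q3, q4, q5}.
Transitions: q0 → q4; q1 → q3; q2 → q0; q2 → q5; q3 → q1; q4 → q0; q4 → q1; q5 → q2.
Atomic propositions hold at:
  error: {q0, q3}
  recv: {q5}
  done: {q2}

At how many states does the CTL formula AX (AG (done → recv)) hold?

Sat(done → recv) = {q0, q1, q3, q4, q5}
AG (done → recv): greatest fixpoint, start Z0 = {q0, q1, q3, q4, q5}, keep only states in Sat with every successor in Z. Z1 = {q0, q1, q3, q4}; fixed.
Sat(AG (done → recv)) = {q0, q1, q3, q4}
Sat(AX (AG (done → recv))) = {s : every successor in {q0, q1, q3, q4}} = {q0, q1, q3, q4}
|Sat(AX (AG (done → recv)))| = |{q0, q1, q3, q4}| = 4.

4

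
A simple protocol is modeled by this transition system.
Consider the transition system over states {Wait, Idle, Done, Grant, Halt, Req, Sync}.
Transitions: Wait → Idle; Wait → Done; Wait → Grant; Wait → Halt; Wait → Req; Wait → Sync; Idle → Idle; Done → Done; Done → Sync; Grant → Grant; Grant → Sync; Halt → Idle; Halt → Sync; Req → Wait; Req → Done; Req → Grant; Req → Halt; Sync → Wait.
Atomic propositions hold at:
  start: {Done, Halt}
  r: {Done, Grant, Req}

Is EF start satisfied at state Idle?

EF start: least fixpoint, start Z0 = {Done, Halt}, add states with some successor in Z. Z1 = {Wait, Done, Halt, Req}; Z2 = {Wait, Done, Halt, Req, Sync}; Z3 = {Wait, Done, Grant, Halt, Req, Sync}; fixed.
Sat(EF start) = {Wait, Done, Grant, Halt, Req, Sync}
Idle ∉ Sat(EF start) = {Wait, Done, Grant, Halt, Req, Sync}, so the formula does not hold at Idle.

No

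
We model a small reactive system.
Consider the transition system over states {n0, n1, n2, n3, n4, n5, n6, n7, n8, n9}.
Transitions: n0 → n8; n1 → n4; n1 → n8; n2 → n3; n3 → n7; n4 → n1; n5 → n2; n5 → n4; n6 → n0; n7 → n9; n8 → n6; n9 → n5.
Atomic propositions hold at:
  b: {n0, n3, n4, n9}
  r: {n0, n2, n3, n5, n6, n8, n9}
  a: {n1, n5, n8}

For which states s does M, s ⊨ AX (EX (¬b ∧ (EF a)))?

{n0, n1, n2, n4, n6, n7, n9}

Sat(¬b) = {n1, n2, n5, n6, n7, n8}
EF a: least fixpoint, start Z0 = {n1, n5, n8}, add states with some successor in Z. Z1 = {n0, n1, n4, n5, n8, n9}; Z2 = {n0, n1, n4, n5, n6, n7, n8, n9}; Z3 = {n0, n1, n3, n4, n5, n6, n7, n8, n9}; Z4 = {n0, n1, n2, n3, n4, n5, n6, n7, n8, n9}; fixed.
Sat(EF a) = {n0, n1, n2, n3, n4, n5, n6, n7, n8, n9}
Sat(¬b ∧ (EF a)) = {n1, n2, n5, n6, n7, n8}
Sat(EX (¬b ∧ (EF a))) = {s : some successor in {n1, n2, n5, n6, n7, n8}} = {n0, n1, n3, n4, n5, n8, n9}
Sat(AX (EX (¬b ∧ (EF a)))) = {s : every successor in {n0, n1, n3, n4, n5, n8, n9}} = {n0, n1, n2, n4, n6, n7, n9}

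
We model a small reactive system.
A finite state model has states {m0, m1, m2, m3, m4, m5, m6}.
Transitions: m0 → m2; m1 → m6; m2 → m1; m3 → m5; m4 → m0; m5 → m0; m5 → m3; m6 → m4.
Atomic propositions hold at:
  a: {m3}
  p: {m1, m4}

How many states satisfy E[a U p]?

2

E[a U p]: least fixpoint, start Z0 = Sat(p) = {m1, m4}, add states in Sat(a) with some successor in Z. Already a fixed point.
Sat(E[a U p]) = {m1, m4}
|Sat(E[a U p])| = |{m1, m4}| = 2.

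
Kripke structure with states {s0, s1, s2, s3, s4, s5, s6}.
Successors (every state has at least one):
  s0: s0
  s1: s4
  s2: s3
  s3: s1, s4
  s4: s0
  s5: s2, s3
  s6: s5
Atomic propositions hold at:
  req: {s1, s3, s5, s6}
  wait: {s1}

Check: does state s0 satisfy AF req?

No

AF req: least fixpoint, start Z0 = {s1, s3, s5, s6}, add states with every successor in Z. Z1 = {s1, s2, s3, s5, s6}; fixed.
Sat(AF req) = {s1, s2, s3, s5, s6}
s0 ∉ Sat(AF req) = {s1, s2, s3, s5, s6}, so the formula does not hold at s0.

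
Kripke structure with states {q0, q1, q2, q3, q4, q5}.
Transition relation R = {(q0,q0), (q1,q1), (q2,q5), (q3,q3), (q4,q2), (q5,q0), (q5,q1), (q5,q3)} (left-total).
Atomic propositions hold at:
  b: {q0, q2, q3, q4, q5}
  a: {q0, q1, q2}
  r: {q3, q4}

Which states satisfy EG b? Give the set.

EG b: greatest fixpoint, start Z0 = {q0, q2, q3, q4, q5}, keep only states in Sat with some successor in Z. Already a fixed point.
Sat(EG b) = {q0, q2, q3, q4, q5}

{q0, q2, q3, q4, q5}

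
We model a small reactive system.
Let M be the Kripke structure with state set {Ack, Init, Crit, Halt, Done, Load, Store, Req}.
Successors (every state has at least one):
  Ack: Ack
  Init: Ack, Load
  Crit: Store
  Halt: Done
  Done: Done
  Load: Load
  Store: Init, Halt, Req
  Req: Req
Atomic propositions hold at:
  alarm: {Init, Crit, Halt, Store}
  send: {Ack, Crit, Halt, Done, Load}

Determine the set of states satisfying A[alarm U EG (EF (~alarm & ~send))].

{Crit, Store, Req}

Sat(~alarm) = {Ack, Done, Load, Req}
Sat(~send) = {Init, Store, Req}
Sat(~alarm & ~send) = {Req}
EF (~alarm & ~send): least fixpoint, start Z0 = {Req}, add states with some successor in Z. Z1 = {Store, Req}; Z2 = {Crit, Store, Req}; fixed.
Sat(EF (~alarm & ~send)) = {Crit, Store, Req}
EG (EF (~alarm & ~send)): greatest fixpoint, start Z0 = {Crit, Store, Req}, keep only states in Sat with some successor in Z. Already a fixed point.
Sat(EG (EF (~alarm & ~send))) = {Crit, Store, Req}
A[alarm U EG (EF (~alarm & ~send))]: least fixpoint, start Z0 = Sat(EG (EF (~alarm & ~send))) = {Crit, Store, Req}, add states in Sat(alarm) with every successor in Z. Already a fixed point.
Sat(A[alarm U EG (EF (~alarm & ~send))]) = {Crit, Store, Req}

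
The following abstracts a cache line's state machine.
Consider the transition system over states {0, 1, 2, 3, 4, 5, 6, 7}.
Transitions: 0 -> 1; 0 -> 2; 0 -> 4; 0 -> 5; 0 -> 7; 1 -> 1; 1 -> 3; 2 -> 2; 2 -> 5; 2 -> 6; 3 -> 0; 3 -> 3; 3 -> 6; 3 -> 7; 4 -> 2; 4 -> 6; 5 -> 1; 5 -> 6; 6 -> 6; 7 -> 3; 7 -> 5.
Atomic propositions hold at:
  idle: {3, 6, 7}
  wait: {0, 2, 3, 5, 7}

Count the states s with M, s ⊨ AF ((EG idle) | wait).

EG idle: greatest fixpoint, start Z0 = {3, 6, 7}, keep only states in Sat with some successor in Z. Already a fixed point.
Sat(EG idle) = {3, 6, 7}
Sat((EG idle) | wait) = {0, 2, 3, 5, 6, 7}
AF ((EG idle) | wait): least fixpoint, start Z0 = {0, 2, 3, 5, 6, 7}, add states with every successor in Z. Z1 = {0, 2, 3, 4, 5, 6, 7}; fixed.
Sat(AF ((EG idle) | wait)) = {0, 2, 3, 4, 5, 6, 7}
|Sat(AF ((EG idle) | wait))| = |{0, 2, 3, 4, 5, 6, 7}| = 7.

7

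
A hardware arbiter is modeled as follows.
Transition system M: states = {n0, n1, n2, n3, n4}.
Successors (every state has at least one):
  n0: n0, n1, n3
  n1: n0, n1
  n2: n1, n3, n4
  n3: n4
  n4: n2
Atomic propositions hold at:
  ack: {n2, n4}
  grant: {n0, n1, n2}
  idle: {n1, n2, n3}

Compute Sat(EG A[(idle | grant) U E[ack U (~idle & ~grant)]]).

Sat(idle | grant) = {n0, n1, n2, n3}
Sat(~idle) = {n0, n4}
Sat(~grant) = {n3, n4}
Sat(~idle & ~grant) = {n4}
E[ack U (~idle & ~grant)]: least fixpoint, start Z0 = Sat((~idle & ~grant)) = {n4}, add states in Sat(ack) with some successor in Z. Z1 = {n2, n4}; fixed.
Sat(E[ack U (~idle & ~grant)]) = {n2, n4}
A[(idle | grant) U E[ack U (~idle & ~grant)]]: least fixpoint, start Z0 = Sat(E[ack U (~idle & ~grant)]) = {n2, n4}, add states in Sat(idle | grant) with every successor in Z. Z1 = {n2, n3, n4}; fixed.
Sat(A[(idle | grant) U E[ack U (~idle & ~grant)]]) = {n2, n3, n4}
EG A[(idle | grant) U E[ack U (~idle & ~grant)]]: greatest fixpoint, start Z0 = {n2, n3, n4}, keep only states in Sat with some successor in Z. Already a fixed point.
Sat(EG A[(idle | grant) U E[ack U (~idle & ~grant)]]) = {n2, n3, n4}

{n2, n3, n4}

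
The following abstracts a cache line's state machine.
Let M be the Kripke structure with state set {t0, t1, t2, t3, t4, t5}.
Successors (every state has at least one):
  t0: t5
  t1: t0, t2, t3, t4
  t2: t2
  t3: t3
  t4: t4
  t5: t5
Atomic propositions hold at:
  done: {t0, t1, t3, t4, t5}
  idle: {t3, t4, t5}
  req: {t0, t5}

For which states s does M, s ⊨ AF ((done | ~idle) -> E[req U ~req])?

{t1, t2, t3, t4}

Sat(~idle) = {t0, t1, t2}
Sat(done | ~idle) = {t0, t1, t2, t3, t4, t5}
Sat(~req) = {t1, t2, t3, t4}
E[req U ~req]: least fixpoint, start Z0 = Sat(~req) = {t1, t2, t3, t4}, add states in Sat(req) with some successor in Z. Already a fixed point.
Sat(E[req U ~req]) = {t1, t2, t3, t4}
Sat((done | ~idle) -> E[req U ~req]) = {t1, t2, t3, t4}
AF ((done | ~idle) -> E[req U ~req]): least fixpoint, start Z0 = {t1, t2, t3, t4}, add states with every successor in Z. Already a fixed point.
Sat(AF ((done | ~idle) -> E[req U ~req])) = {t1, t2, t3, t4}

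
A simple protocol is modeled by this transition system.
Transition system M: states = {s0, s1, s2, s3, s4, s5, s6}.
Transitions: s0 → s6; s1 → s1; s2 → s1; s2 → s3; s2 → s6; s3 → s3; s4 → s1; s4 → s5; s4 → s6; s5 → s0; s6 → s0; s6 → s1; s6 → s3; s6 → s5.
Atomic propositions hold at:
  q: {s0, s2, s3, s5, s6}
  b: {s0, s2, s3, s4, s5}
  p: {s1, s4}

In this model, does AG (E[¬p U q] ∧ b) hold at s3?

Yes

Sat(¬p) = {s0, s2, s3, s5, s6}
E[¬p U q]: least fixpoint, start Z0 = Sat(q) = {s0, s2, s3, s5, s6}, add states in Sat(¬p) with some successor in Z. Already a fixed point.
Sat(E[¬p U q]) = {s0, s2, s3, s5, s6}
Sat(E[¬p U q] ∧ b) = {s0, s2, s3, s5}
AG (E[¬p U q] ∧ b): greatest fixpoint, start Z0 = {s0, s2, s3, s5}, keep only states in Sat with every successor in Z. Z1 = {s3, s5}; Z2 = {s3}; fixed.
Sat(AG (E[¬p U q] ∧ b)) = {s3}
s3 ∈ Sat(AG (E[¬p U q] ∧ b)) = {s3}, so the formula holds at s3.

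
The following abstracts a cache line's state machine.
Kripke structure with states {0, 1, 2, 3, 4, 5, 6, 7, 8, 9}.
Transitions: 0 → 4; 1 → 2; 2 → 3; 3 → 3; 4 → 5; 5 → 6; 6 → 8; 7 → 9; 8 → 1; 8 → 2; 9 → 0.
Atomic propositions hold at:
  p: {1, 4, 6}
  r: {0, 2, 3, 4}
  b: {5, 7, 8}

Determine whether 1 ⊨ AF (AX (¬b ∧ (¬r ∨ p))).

Sat(¬b) = {0, 1, 2, 3, 4, 6, 9}
Sat(¬r) = {1, 5, 6, 7, 8, 9}
Sat(¬r ∨ p) = {1, 4, 5, 6, 7, 8, 9}
Sat(¬b ∧ (¬r ∨ p)) = {1, 4, 6, 9}
Sat(AX (¬b ∧ (¬r ∨ p))) = {s : every successor in {1, 4, 6, 9}} = {0, 5, 7}
AF (AX (¬b ∧ (¬r ∨ p))): least fixpoint, start Z0 = {0, 5, 7}, add states with every successor in Z. Z1 = {0, 4, 5, 7, 9}; fixed.
Sat(AF (AX (¬b ∧ (¬r ∨ p)))) = {0, 4, 5, 7, 9}
1 ∉ Sat(AF (AX (¬b ∧ (¬r ∨ p)))) = {0, 4, 5, 7, 9}, so the formula does not hold at 1.

No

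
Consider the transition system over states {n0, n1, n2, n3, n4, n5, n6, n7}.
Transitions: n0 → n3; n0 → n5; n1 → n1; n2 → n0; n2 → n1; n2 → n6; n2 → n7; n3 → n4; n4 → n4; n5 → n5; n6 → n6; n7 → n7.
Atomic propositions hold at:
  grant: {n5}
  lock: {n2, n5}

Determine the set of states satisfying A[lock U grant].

A[lock U grant]: least fixpoint, start Z0 = Sat(grant) = {n5}, add states in Sat(lock) with every successor in Z. Already a fixed point.
Sat(A[lock U grant]) = {n5}

{n5}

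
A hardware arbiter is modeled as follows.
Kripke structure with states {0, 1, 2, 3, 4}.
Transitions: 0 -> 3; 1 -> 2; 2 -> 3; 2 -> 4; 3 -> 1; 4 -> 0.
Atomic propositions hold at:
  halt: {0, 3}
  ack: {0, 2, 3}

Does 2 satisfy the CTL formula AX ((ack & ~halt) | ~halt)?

Sat(~halt) = {1, 2, 4}
Sat(ack & ~halt) = {2}
Sat((ack & ~halt) | ~halt) = {1, 2, 4}
Sat(AX ((ack & ~halt) | ~halt)) = {s : every successor in {1, 2, 4}} = {1, 3}
2 ∉ Sat(AX ((ack & ~halt) | ~halt)) = {1, 3}, so the formula does not hold at 2.

No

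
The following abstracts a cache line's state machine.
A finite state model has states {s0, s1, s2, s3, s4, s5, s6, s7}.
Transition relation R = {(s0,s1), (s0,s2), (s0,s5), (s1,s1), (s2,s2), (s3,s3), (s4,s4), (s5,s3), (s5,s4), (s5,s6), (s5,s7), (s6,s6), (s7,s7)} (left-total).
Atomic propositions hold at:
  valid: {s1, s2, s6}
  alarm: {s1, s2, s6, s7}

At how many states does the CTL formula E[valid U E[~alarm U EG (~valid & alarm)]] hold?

Sat(~alarm) = {s0, s3, s4, s5}
Sat(~valid) = {s0, s3, s4, s5, s7}
Sat(~valid & alarm) = {s7}
EG (~valid & alarm): greatest fixpoint, start Z0 = {s7}, keep only states in Sat with some successor in Z. Already a fixed point.
Sat(EG (~valid & alarm)) = {s7}
E[~alarm U EG (~valid & alarm)]: least fixpoint, start Z0 = Sat(EG (~valid & alarm)) = {s7}, add states in Sat(~alarm) with some successor in Z. Z1 = {s5, s7}; Z2 = {s0, s5, s7}; fixed.
Sat(E[~alarm U EG (~valid & alarm)]) = {s0, s5, s7}
E[valid U E[~alarm U EG (~valid & alarm)]]: least fixpoint, start Z0 = Sat(E[~alarm U EG (~valid & alarm)]) = {s0, s5, s7}, add states in Sat(valid) with some successor in Z. Already a fixed point.
Sat(E[valid U E[~alarm U EG (~valid & alarm)]]) = {s0, s5, s7}
|Sat(E[valid U E[~alarm U EG (~valid & alarm)]])| = |{s0, s5, s7}| = 3.

3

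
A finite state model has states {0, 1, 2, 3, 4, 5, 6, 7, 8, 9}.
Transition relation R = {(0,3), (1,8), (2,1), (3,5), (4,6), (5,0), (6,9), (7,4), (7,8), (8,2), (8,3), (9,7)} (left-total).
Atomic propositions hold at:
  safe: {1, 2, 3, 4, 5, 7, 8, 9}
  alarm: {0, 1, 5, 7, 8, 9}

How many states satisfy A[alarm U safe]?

A[alarm U safe]: least fixpoint, start Z0 = Sat(safe) = {1, 2, 3, 4, 5, 7, 8, 9}, add states in Sat(alarm) with every successor in Z. Z1 = {0, 1, 2, 3, 4, 5, 7, 8, 9}; fixed.
Sat(A[alarm U safe]) = {0, 1, 2, 3, 4, 5, 7, 8, 9}
|Sat(A[alarm U safe])| = |{0, 1, 2, 3, 4, 5, 7, 8, 9}| = 9.

9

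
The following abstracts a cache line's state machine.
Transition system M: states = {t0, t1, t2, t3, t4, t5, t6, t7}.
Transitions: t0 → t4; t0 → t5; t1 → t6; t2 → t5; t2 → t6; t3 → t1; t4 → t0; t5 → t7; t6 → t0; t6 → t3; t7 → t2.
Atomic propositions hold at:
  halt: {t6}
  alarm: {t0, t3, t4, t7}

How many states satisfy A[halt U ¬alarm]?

4

Sat(¬alarm) = {t1, t2, t5, t6}
A[halt U ¬alarm]: least fixpoint, start Z0 = Sat(¬alarm) = {t1, t2, t5, t6}, add states in Sat(halt) with every successor in Z. Already a fixed point.
Sat(A[halt U ¬alarm]) = {t1, t2, t5, t6}
|Sat(A[halt U ¬alarm])| = |{t1, t2, t5, t6}| = 4.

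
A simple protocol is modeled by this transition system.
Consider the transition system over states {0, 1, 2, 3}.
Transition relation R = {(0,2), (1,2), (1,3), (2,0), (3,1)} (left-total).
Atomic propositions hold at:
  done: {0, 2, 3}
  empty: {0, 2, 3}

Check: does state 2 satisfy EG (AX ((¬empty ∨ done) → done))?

Sat(¬empty) = {1}
Sat(¬empty ∨ done) = {0, 1, 2, 3}
Sat((¬empty ∨ done) → done) = {0, 2, 3}
Sat(AX ((¬empty ∨ done) → done)) = {s : every successor in {0, 2, 3}} = {0, 1, 2}
EG (AX ((¬empty ∨ done) → done)): greatest fixpoint, start Z0 = {0, 1, 2}, keep only states in Sat with some successor in Z. Already a fixed point.
Sat(EG (AX ((¬empty ∨ done) → done))) = {0, 1, 2}
2 ∈ Sat(EG (AX ((¬empty ∨ done) → done))) = {0, 1, 2}, so the formula holds at 2.

Yes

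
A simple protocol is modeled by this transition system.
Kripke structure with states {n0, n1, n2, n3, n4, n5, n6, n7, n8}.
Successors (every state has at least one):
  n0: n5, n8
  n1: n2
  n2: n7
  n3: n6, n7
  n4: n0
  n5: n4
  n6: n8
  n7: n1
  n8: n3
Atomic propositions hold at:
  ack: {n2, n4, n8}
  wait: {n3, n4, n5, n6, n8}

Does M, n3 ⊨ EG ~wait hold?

No

Sat(~wait) = {n0, n1, n2, n7}
EG ~wait: greatest fixpoint, start Z0 = {n0, n1, n2, n7}, keep only states in Sat with some successor in Z. Z1 = {n1, n2, n7}; fixed.
Sat(EG ~wait) = {n1, n2, n7}
n3 ∉ Sat(EG ~wait) = {n1, n2, n7}, so the formula does not hold at n3.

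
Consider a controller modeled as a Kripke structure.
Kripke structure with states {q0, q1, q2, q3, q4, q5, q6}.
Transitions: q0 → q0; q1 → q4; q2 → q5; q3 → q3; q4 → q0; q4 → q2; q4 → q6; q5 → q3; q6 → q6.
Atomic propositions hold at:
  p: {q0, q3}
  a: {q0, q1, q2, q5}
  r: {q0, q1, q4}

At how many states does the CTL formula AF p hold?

4

AF p: least fixpoint, start Z0 = {q0, q3}, add states with every successor in Z. Z1 = {q0, q3, q5}; Z2 = {q0, q2, q3, q5}; fixed.
Sat(AF p) = {q0, q2, q3, q5}
|Sat(AF p)| = |{q0, q2, q3, q5}| = 4.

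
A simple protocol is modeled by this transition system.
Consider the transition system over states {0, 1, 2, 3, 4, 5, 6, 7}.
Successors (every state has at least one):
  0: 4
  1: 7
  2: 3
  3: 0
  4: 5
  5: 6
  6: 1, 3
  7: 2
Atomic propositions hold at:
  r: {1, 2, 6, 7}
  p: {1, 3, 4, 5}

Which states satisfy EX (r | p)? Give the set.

Sat(r | p) = {1, 2, 3, 4, 5, 6, 7}
Sat(EX (r | p)) = {s : some successor in {1, 2, 3, 4, 5, 6, 7}} = {0, 1, 2, 4, 5, 6, 7}

{0, 1, 2, 4, 5, 6, 7}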